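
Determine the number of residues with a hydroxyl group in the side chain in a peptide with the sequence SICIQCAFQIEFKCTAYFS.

The –OH-bearing residues are Ser, Thr (aliphatic alcohols), and Tyr (phenol).
Matching residues: S1, T15, Y17, S19.

4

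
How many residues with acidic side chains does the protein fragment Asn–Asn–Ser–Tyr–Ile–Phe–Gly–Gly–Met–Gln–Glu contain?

1

Only D (aspartate) and E (glutamate) carry a side-chain carboxylic acid.
Matching residues: Glu11.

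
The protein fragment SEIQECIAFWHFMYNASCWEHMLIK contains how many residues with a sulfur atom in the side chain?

4

Cysteine (C, thiol) and methionine (M, thioether) are the two sulfur-containing amino acids.
Matching residues: C6, M13, C18, M22.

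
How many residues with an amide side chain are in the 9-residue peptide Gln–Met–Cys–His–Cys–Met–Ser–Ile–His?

Only N (asparagine) and Q (glutamine) carry a side-chain carboxamide.
Matching residues: Gln1.

1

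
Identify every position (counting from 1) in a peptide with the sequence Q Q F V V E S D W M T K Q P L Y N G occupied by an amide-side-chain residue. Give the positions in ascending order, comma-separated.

1, 2, 13, 17

Only N (asparagine) and Q (glutamine) carry a side-chain carboxamide.
Matching residues: Q1, Q2, Q13, N17.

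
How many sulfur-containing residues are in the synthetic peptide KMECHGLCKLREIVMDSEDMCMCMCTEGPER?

10

The sulfur-bearing residues are cysteine (–SH) and methionine (–S–CH₃).
Matching residues: M2, C4, C8, M15, M20, C21, M22, C23, M24, C25.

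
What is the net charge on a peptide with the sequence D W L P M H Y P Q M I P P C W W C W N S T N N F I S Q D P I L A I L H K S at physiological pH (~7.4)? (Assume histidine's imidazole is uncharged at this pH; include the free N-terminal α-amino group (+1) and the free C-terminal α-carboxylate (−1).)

-1

The side chains ionized at physiological pH are Lys/Arg (+1) and Asp/Glu (−1); with His treated as neutral, nothing else contributes.
Positive (K, R): K36 → +1.
Negative (D, E): D1, D28 → −2.
The N-terminus (+1) and C-terminus (−1) cancel.
Net charge = (+1) + (−2) = −1.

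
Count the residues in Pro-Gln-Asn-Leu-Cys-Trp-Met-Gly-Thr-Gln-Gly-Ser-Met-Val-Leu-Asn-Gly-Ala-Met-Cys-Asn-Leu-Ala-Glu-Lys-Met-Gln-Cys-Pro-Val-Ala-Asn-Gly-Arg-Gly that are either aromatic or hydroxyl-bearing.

Aromatic: F, W, Y. Hydroxyl-bearing: S, T, Y.
Aromatic residues here: Trp6 (1).
Hydroxyl-bearing residues here: Thr9, Ser12 (2).
(Y belongs to both groups, but none appear in this sequence.) Total = 1 + 2 = 3.

3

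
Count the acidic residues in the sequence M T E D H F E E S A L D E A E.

Aspartate (D) and glutamate (E) have carboxylic-acid side chains and are the acidic amino acids.
Matching residues: E3, D4, E7, E8, D12, E13, E15.

7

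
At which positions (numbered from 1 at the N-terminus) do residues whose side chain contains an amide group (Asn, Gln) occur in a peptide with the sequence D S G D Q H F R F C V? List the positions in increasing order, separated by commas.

5

Matching residues: Q5.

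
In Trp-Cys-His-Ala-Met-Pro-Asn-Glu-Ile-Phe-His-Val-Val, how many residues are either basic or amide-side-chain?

3

Basic: H, K, R. Amide-side-chain: N, Q.
Basic residues here: His3, His11 (2).
Amide-side-chain residues here: Asn7 (1).
The two groups share no amino acid, so total = 2 + 1 = 3.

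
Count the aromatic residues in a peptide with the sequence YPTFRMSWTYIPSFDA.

The aromatic amino acids are Phe (F, benzyl), Trp (W, indole), and Tyr (Y, phenol).
Matching residues: Y1, F4, W8, Y10, F14.

5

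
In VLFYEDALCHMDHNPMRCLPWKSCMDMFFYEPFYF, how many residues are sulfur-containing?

The sulfur-bearing residues are cysteine (–SH) and methionine (–S–CH₃).
Matching residues: C9, M11, M16, C18, C24, M25, M27.

7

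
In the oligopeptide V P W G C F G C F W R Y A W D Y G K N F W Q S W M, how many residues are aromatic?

10

F, W, and Y each carry an aromatic ring on the side chain.
Matching residues: W3, F6, F9, W10, Y12, W14, Y16, F20, W21, W24.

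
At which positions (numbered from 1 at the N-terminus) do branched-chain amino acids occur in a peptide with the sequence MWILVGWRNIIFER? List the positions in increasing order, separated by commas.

The BCAAs are Val, Leu, and Ile — aliphatic side chains with a branch point.
Matching residues: I3, L4, V5, I10, I11.

3, 4, 5, 10, 11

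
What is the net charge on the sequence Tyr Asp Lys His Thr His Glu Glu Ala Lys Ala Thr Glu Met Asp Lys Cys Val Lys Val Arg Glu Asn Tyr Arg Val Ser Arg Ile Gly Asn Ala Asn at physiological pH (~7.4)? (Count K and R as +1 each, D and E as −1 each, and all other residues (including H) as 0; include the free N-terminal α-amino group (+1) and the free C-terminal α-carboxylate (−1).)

Positive (K, R): Lys3, Lys10, Lys16, Lys19, Arg21, Arg25, Arg28 → +7.
Negative (D, E): Asp2, Glu7, Glu8, Glu13, Asp15, Glu22 → −6.
The N-terminus (+1) and C-terminus (−1) cancel.
Net charge = (+7) + (−6) = +1.

+1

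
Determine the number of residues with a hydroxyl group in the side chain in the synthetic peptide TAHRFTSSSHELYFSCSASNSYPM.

11

Serine (S), threonine (T), and tyrosine (Y) each carry a hydroxyl group on the side chain.
Matching residues: T1, T6, S7, S8, S9, Y13, S15, S17, S19, S21, Y22.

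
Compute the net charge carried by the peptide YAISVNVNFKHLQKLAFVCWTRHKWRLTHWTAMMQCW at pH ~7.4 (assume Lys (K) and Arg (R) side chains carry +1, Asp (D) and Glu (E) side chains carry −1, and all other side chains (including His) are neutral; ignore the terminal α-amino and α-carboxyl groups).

Positive (K, R): K10, K14, R22, K24, R26 → +5.
Negative (D, E): none → −0.
Net charge = (+5) + (−0) = +5.

+5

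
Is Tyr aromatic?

Yes

Phenylalanine (F), tryptophan (W), and tyrosine (Y) have aromatic ring side chains.
Tyrosine is in this group.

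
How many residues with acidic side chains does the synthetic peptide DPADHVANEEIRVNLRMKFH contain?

4

Aspartate (D) and glutamate (E) have carboxylic-acid side chains and are the acidic amino acids.
Matching residues: D1, D4, E9, E10.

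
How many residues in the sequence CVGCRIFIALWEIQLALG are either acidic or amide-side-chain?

2

Acidic: D, E. Amide-side-chain: N, Q.
Acidic residues here: E12 (1).
Amide-side-chain residues here: Q14 (1).
The two groups share no amino acid, so total = 1 + 1 = 2.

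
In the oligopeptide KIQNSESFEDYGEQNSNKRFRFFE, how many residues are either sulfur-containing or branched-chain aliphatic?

Sulfur-containing: C, M. Branched-chain aliphatic: I, L, V.
Sulfur-containing residues here: none (0).
Branched-chain aliphatic residues here: I2 (1).
The two groups share no amino acid, so total = 0 + 1 = 1.

1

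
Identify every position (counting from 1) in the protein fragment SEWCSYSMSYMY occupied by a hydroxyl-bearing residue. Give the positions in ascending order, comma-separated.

S, T, and Y are the three residues with a side-chain hydroxyl.
Matching residues: S1, S5, Y6, S7, S9, Y10, Y12.

1, 5, 6, 7, 9, 10, 12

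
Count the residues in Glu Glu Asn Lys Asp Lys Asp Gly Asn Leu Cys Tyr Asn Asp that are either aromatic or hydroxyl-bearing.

Aromatic: F, W, Y. Hydroxyl-bearing: S, T, Y.
Aromatic residues here: Tyr12 (1).
Hydroxyl-bearing residues here: Tyr12 (1).
Y is in both groups, so the 1 Y residue must not be double-counted.
Total = 1 + 1 − 1 = 1.

1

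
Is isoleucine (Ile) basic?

The basic amino acids are Lys (K), Arg (R), and His (H).
Isoleucine is not in this group.

No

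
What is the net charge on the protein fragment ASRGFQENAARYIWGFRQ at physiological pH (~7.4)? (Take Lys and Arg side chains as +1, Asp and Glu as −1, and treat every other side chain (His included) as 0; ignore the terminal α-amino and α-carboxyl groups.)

Positive (K, R): R3, R11, R17 → +3.
Negative (D, E): E7 → −1.
Net charge = (+3) + (−1) = +2.

+2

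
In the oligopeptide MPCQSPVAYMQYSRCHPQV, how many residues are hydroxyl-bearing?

4

S, T, and Y are the three residues with a side-chain hydroxyl.
Matching residues: S5, Y9, Y12, S13.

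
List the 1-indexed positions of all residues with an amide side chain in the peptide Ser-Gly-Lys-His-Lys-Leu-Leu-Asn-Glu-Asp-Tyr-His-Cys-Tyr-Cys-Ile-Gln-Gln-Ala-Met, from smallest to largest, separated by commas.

8, 17, 18

Asparagine (N) and glutamine (Q) have uncharged amide side chains.
Matching residues: Asn8, Gln17, Gln18.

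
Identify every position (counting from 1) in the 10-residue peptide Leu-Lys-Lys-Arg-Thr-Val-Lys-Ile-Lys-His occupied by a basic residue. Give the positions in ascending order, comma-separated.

2, 3, 4, 7, 9, 10

Matching residues: Lys2, Lys3, Arg4, Lys7, Lys9, His10.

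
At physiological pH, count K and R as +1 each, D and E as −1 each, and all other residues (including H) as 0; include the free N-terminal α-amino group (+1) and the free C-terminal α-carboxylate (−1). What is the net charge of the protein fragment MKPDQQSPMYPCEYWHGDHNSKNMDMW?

-2

Positive (K, R): K2, K22 → +2.
Negative (D, E): D4, E13, D18, D25 → −4.
The N-terminus (+1) and C-terminus (−1) cancel.
Net charge = (+2) + (−4) = −2.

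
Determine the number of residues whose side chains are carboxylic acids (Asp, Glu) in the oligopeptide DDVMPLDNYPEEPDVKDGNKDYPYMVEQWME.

10

Matching residues: D1, D2, D7, E11, E12, D14, D17, D21, E27, E31.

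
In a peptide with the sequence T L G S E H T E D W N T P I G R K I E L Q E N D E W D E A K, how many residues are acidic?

9

Only D (aspartate) and E (glutamate) carry a side-chain carboxylic acid.
Matching residues: E5, E8, D9, E19, E22, D24, E25, D27, E28.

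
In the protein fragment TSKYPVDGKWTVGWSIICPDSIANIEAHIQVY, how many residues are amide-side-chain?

The amide-side-chain residues are Asn (N) and Gln (Q).
Matching residues: N24, Q30.

2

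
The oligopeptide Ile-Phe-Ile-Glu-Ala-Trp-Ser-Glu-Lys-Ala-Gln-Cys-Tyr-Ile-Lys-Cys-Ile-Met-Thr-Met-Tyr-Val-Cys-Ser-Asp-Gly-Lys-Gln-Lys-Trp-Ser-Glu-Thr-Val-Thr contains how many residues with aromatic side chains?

5

Phenylalanine (F), tryptophan (W), and tyrosine (Y) have aromatic ring side chains.
Matching residues: Phe2, Trp6, Tyr13, Tyr21, Trp30.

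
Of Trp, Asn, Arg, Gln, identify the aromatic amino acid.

Trp

The aromatic amino acids are Phe (F, benzyl), Trp (W, indole), and Tyr (Y, phenol).
Of the listed options, only Trp belongs to this group.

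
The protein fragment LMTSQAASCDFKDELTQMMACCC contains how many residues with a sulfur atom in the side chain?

Cysteine (C, thiol) and methionine (M, thioether) are the two sulfur-containing amino acids.
Matching residues: M2, C9, M18, M19, C21, C22, C23.

7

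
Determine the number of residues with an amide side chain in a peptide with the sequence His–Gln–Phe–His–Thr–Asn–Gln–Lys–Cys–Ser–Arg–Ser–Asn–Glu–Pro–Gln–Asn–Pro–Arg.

Only N (asparagine) and Q (glutamine) carry a side-chain carboxamide.
Matching residues: Gln2, Asn6, Gln7, Asn13, Gln16, Asn17.

6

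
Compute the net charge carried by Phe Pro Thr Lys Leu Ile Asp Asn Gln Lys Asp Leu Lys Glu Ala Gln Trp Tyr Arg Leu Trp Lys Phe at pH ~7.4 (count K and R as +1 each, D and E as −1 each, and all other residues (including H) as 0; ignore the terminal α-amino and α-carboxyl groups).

Positive (K, R): Lys4, Lys10, Lys13, Arg19, Lys22 → +5.
Negative (D, E): Asp7, Asp11, Glu14 → −3.
Net charge = (+5) + (−3) = +2.

+2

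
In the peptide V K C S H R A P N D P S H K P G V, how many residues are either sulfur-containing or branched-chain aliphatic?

3

Sulfur-containing: C, M. Branched-chain aliphatic: I, L, V.
Sulfur-containing residues here: C3 (1).
Branched-chain aliphatic residues here: V1, V17 (2).
The two groups share no amino acid, so total = 1 + 2 = 3.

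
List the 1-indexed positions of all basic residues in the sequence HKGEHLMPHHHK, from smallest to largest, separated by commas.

The basic amino acids are Lys (K), Arg (R), and His (H).
Matching residues: H1, K2, H5, H9, H10, H11, K12.

1, 2, 5, 9, 10, 11, 12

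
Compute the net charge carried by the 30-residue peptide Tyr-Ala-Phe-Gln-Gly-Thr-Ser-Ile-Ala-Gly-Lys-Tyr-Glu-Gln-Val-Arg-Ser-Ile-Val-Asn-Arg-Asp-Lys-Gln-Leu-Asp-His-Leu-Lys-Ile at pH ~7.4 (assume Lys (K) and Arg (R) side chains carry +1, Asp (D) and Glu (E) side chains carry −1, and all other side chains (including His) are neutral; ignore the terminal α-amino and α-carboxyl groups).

Positive (K, R): Lys11, Arg16, Arg21, Lys23, Lys29 → +5.
Negative (D, E): Glu13, Asp22, Asp26 → −3.
Net charge = (+5) + (−3) = +2.

+2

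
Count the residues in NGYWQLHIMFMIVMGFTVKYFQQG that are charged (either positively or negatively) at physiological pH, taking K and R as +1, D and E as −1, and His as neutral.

Charged side chains at pH ~7.4: K, R (positive); D, E (negative).
Matching residues: K19.

1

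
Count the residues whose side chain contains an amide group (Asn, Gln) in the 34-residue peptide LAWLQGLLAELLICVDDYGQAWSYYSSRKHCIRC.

Matching residues: Q5, Q20.

2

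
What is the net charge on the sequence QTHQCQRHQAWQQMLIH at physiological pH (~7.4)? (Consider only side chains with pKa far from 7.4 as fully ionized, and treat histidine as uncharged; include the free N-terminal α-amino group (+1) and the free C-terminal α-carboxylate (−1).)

+1

The side chains ionized at physiological pH are Lys/Arg (+1) and Asp/Glu (−1); with His treated as neutral, nothing else contributes.
Positive (K, R): R7 → +1.
Negative (D, E): none → −0.
The N-terminus (+1) and C-terminus (−1) cancel.
Net charge = (+1) + (−0) = +1.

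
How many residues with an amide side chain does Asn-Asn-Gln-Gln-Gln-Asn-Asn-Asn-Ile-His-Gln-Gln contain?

The amide-side-chain residues are Asn (N) and Gln (Q).
Matching residues: Asn1, Asn2, Gln3, Gln4, Gln5, Asn6, Asn7, Asn8, Gln11, Gln12.

10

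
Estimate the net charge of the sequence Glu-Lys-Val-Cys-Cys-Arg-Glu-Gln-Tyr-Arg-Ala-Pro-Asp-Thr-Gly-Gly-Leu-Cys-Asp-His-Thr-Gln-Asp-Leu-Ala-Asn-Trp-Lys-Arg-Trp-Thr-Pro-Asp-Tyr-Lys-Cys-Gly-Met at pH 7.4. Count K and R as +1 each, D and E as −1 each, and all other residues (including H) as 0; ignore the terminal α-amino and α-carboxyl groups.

0

Positive (K, R): Lys2, Arg6, Arg10, Lys28, Arg29, Lys35 → +6.
Negative (D, E): Glu1, Glu7, Asp13, Asp19, Asp23, Asp33 → −6.
Net charge = (+6) + (−6) = 0.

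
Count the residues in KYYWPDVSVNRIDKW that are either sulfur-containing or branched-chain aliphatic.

Sulfur-containing: C, M. Branched-chain aliphatic: I, L, V.
Sulfur-containing residues here: none (0).
Branched-chain aliphatic residues here: V7, V9, I12 (3).
The two groups share no amino acid, so total = 0 + 3 = 3.

3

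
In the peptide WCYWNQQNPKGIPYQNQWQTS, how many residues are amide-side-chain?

The amide-side-chain residues are Asn (N) and Gln (Q).
Matching residues: N5, Q6, Q7, N8, Q15, N16, Q17, Q19.

8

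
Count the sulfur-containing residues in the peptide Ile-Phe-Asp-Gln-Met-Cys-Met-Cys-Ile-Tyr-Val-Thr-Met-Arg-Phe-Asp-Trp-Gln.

5

The sulfur-bearing residues are cysteine (–SH) and methionine (–S–CH₃).
Matching residues: Met5, Cys6, Met7, Cys8, Met13.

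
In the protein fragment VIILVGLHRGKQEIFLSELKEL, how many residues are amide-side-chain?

1

Asparagine (N) and glutamine (Q) have uncharged amide side chains.
Matching residues: Q12.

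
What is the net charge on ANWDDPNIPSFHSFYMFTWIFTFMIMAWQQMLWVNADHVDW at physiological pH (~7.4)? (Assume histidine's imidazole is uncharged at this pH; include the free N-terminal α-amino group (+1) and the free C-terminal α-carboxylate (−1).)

Near pH 7.4, K and R contribute +1 each, D and E contribute −1 each, and every other side chain (His included, as stated) is uncharged.
Positive (K, R): none → +0.
Negative (D, E): D4, D5, D37, D40 → −4.
The N-terminus (+1) and C-terminus (−1) cancel.
Net charge = (+0) + (−4) = −4.

-4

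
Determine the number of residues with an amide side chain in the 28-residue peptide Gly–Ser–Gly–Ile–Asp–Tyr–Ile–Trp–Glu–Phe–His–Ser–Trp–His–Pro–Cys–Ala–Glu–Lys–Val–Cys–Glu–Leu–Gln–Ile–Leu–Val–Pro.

1

Asparagine (N) and glutamine (Q) have uncharged amide side chains.
Matching residues: Gln24.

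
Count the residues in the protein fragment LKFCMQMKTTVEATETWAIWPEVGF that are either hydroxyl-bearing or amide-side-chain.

5

Hydroxyl-bearing: S, T, Y. Amide-side-chain: N, Q.
Hydroxyl-bearing residues here: T9, T10, T14, T16 (4).
Amide-side-chain residues here: Q6 (1).
The two groups share no amino acid, so total = 4 + 1 = 5.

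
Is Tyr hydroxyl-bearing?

Yes

Serine (S), threonine (T), and tyrosine (Y) each carry a hydroxyl group on the side chain.
Tyrosine is in this group.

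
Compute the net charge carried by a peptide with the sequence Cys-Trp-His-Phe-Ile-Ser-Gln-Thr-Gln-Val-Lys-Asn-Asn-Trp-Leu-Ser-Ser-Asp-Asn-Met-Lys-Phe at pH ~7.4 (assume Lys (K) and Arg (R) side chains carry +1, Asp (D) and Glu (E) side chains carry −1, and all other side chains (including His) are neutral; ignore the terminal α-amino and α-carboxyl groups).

Positive (K, R): Lys11, Lys21 → +2.
Negative (D, E): Asp18 → −1.
Net charge = (+2) + (−1) = +1.

+1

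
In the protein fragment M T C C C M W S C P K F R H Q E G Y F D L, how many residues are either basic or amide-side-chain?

4

Basic: H, K, R. Amide-side-chain: N, Q.
Basic residues here: K11, R13, H14 (3).
Amide-side-chain residues here: Q15 (1).
The two groups share no amino acid, so total = 3 + 1 = 4.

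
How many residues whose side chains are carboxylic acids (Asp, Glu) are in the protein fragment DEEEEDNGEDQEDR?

10

Matching residues: D1, E2, E3, E4, E5, D6, E9, D10, E12, D13.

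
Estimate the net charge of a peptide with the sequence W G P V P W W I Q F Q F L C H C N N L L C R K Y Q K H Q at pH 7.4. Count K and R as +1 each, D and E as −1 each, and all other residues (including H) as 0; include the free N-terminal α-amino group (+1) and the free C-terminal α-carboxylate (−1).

Positive (K, R): R22, K23, K26 → +3.
Negative (D, E): none → −0.
The N-terminus (+1) and C-terminus (−1) cancel.
Net charge = (+3) + (−0) = +3.

+3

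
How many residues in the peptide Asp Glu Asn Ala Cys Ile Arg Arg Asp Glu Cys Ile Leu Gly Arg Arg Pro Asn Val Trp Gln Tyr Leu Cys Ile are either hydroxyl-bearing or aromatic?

Hydroxyl-bearing: S, T, Y. Aromatic: F, W, Y.
Hydroxyl-bearing residues here: Tyr22 (1).
Aromatic residues here: Trp20, Tyr22 (2).
Y is in both groups, so the 1 Y residue must not be double-counted.
Total = 1 + 2 − 1 = 2.

2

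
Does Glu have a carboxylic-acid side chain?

Yes

Aspartate (D) and glutamate (E) have carboxylic-acid side chains and are the acidic amino acids.
Glutamate is in this group.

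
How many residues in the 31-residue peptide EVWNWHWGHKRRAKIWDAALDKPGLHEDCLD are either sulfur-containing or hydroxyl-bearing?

1

Sulfur-containing: C, M. Hydroxyl-bearing: S, T, Y.
Sulfur-containing residues here: C29 (1).
Hydroxyl-bearing residues here: none (0).
The two groups share no amino acid, so total = 1 + 0 = 1.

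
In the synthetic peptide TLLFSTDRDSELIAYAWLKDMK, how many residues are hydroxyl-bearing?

5

Serine (S), threonine (T), and tyrosine (Y) each carry a hydroxyl group on the side chain.
Matching residues: T1, S5, T6, S10, Y15.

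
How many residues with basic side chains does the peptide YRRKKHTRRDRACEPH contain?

9

The basic amino acids are Lys (K), Arg (R), and His (H).
Matching residues: R2, R3, K4, K5, H6, R8, R9, R11, H16.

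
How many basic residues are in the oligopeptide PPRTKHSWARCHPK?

The basic amino acids are Lys (K), Arg (R), and His (H).
Matching residues: R3, K5, H6, R10, H12, K14.

6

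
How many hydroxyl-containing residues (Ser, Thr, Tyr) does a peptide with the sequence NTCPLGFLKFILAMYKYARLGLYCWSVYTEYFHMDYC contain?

Matching residues: T2, Y15, Y17, Y23, S26, Y28, T29, Y31, Y36.

9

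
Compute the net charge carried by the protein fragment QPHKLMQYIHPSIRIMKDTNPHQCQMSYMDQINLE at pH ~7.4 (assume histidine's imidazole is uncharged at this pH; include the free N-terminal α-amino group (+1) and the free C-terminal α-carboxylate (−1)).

0

The side chains ionized at physiological pH are Lys/Arg (+1) and Asp/Glu (−1); with His treated as neutral, nothing else contributes.
Positive (K, R): K4, R14, K17 → +3.
Negative (D, E): D18, D30, E35 → −3.
The N-terminus (+1) and C-terminus (−1) cancel.
Net charge = (+3) + (−3) = 0.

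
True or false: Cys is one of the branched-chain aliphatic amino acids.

V, L, and I make up the branched-chain aliphatic group.
Cysteine is not in this group.

False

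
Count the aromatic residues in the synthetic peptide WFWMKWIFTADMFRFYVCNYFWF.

12

F, W, and Y each carry an aromatic ring on the side chain.
Matching residues: W1, F2, W3, W6, F8, F13, F15, Y16, Y20, F21, W22, F23.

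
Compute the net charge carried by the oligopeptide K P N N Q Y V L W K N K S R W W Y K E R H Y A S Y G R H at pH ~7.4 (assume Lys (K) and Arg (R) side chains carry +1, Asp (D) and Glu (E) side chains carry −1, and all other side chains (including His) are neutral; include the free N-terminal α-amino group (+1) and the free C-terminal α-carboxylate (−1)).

+6

Positive (K, R): K1, K10, K12, R14, K18, R20, R27 → +7.
Negative (D, E): E19 → −1.
The N-terminus (+1) and C-terminus (−1) cancel.
Net charge = (+7) + (−1) = +6.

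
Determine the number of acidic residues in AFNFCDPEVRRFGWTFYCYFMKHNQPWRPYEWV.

Only D (aspartate) and E (glutamate) carry a side-chain carboxylic acid.
Matching residues: D6, E8, E31.

3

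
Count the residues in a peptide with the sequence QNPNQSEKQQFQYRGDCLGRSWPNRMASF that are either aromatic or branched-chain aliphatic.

Aromatic: F, W, Y. Branched-chain aliphatic: I, L, V.
Aromatic residues here: F11, Y13, W22, F29 (4).
Branched-chain aliphatic residues here: L18 (1).
The two groups share no amino acid, so total = 4 + 1 = 5.

5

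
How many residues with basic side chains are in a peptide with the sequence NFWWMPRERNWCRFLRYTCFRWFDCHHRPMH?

9

The basic amino acids are Lys (K), Arg (R), and His (H).
Matching residues: R7, R9, R13, R16, R21, H26, H27, R28, H31.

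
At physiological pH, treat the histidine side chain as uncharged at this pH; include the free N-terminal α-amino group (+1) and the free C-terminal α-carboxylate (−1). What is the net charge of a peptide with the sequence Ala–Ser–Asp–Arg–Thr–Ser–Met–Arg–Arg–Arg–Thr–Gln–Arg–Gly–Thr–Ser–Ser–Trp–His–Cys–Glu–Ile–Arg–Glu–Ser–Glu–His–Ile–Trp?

+2

At pH ~7.4 the Lys and Arg side chains are protonated (+1), the Asp and Glu side chains are deprotonated (−1), and with His taken as neutral all other side chains carry no charge.
Positive (K, R): Arg4, Arg8, Arg9, Arg10, Arg13, Arg23 → +6.
Negative (D, E): Asp3, Glu21, Glu24, Glu26 → −4.
The N-terminus (+1) and C-terminus (−1) cancel.
Net charge = (+6) + (−4) = +2.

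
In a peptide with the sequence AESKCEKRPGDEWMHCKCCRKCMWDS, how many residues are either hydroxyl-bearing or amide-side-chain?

Hydroxyl-bearing: S, T, Y. Amide-side-chain: N, Q.
Hydroxyl-bearing residues here: S3, S26 (2).
Amide-side-chain residues here: none (0).
The two groups share no amino acid, so total = 2 + 0 = 2.

2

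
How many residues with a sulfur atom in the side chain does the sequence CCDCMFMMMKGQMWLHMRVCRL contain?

Cysteine (C, thiol) and methionine (M, thioether) are the two sulfur-containing amino acids.
Matching residues: C1, C2, C4, M5, M7, M8, M9, M13, M17, C20.

10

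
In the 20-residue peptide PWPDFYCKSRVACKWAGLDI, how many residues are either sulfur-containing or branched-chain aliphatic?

5

Sulfur-containing: C, M. Branched-chain aliphatic: I, L, V.
Sulfur-containing residues here: C7, C13 (2).
Branched-chain aliphatic residues here: V11, L18, I20 (3).
The two groups share no amino acid, so total = 2 + 3 = 5.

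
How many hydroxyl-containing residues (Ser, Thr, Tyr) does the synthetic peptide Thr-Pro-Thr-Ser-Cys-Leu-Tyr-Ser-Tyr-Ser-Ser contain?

Matching residues: Thr1, Thr3, Ser4, Tyr7, Ser8, Tyr9, Ser10, Ser11.

8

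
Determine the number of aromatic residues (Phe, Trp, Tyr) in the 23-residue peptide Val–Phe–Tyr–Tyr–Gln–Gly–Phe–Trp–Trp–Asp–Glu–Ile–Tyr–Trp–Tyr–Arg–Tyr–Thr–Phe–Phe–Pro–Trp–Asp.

Matching residues: Phe2, Tyr3, Tyr4, Phe7, Trp8, Trp9, Tyr13, Trp14, Tyr15, Tyr17, Phe19, Phe20, Trp22.

13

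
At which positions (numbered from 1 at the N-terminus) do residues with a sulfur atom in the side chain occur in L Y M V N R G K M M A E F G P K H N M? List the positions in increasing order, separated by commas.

3, 9, 10, 19

The sulfur-bearing residues are cysteine (–SH) and methionine (–S–CH₃).
Matching residues: M3, M9, M10, M19.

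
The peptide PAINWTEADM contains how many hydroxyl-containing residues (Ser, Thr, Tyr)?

Matching residues: T6.

1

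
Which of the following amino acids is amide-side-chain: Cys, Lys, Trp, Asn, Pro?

Asparagine (N) and glutamine (Q) have uncharged amide side chains.
Of the listed options, only Asn belongs to this group.

Asn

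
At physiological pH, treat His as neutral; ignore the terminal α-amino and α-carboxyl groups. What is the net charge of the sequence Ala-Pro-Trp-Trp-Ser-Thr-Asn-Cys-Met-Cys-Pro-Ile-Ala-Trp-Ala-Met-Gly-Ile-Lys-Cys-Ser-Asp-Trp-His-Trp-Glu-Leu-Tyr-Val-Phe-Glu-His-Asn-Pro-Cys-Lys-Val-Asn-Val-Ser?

-1

The side chains ionized at physiological pH are Lys/Arg (+1) and Asp/Glu (−1); with His treated as neutral, nothing else contributes.
Positive (K, R): Lys19, Lys36 → +2.
Negative (D, E): Asp22, Glu26, Glu31 → −3.
Net charge = (+2) + (−3) = −1.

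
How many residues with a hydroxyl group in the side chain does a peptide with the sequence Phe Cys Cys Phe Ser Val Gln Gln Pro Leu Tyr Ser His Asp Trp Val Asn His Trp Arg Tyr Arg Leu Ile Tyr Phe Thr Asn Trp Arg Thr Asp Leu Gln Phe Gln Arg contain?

7

S, T, and Y are the three residues with a side-chain hydroxyl.
Matching residues: Ser5, Tyr11, Ser12, Tyr21, Tyr25, Thr27, Thr31.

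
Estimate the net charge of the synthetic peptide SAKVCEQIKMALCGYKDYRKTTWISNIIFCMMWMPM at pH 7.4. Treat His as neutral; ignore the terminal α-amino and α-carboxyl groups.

The side chains ionized at physiological pH are Lys/Arg (+1) and Asp/Glu (−1); with His treated as neutral, nothing else contributes.
Positive (K, R): K3, K9, K16, R19, K20 → +5.
Negative (D, E): E6, D17 → −2.
Net charge = (+5) + (−2) = +3.

+3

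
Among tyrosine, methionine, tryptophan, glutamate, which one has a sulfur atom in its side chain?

methionine

The sulfur-bearing residues are cysteine (–SH) and methionine (–S–CH₃).
Of the listed options, only methionine belongs to this group.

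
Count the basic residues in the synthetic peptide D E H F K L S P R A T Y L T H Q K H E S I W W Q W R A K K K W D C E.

10

The basic amino acids are Lys (K), Arg (R), and His (H).
Matching residues: H3, K5, R9, H15, K17, H18, R26, K28, K29, K30.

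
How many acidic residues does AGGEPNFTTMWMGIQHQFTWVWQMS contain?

Aspartate (D) and glutamate (E) have carboxylic-acid side chains and are the acidic amino acids.
Matching residues: E4.

1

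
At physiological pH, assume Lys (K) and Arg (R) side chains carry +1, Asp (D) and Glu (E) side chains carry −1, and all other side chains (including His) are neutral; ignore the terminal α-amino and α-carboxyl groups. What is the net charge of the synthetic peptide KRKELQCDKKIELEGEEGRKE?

Positive (K, R): K1, R2, K3, K9, K10, R19, K20 → +7.
Negative (D, E): E4, D8, E12, E14, E16, E17, E21 → −7.
Net charge = (+7) + (−7) = 0.

0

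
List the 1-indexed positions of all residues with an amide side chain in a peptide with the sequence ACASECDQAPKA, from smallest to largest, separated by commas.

Only N (asparagine) and Q (glutamine) carry a side-chain carboxamide.
Matching residues: Q8.

8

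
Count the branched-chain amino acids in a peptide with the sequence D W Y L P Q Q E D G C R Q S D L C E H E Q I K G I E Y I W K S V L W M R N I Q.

8

Valine (V), leucine (L), and isoleucine (I) are the branched-chain amino acids.
Matching residues: L4, L16, I22, I25, I28, V32, L33, I38.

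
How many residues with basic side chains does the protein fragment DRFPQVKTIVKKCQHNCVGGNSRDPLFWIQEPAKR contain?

8

K, R, and H are the three residues with basic side chains (ε-amine, guanidinium, and imidazole respectively).
Matching residues: R2, K7, K11, K12, H15, R23, K34, R35.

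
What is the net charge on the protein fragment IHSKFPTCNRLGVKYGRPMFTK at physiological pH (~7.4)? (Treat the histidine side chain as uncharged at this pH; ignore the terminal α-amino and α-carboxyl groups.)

+5

The side chains ionized at physiological pH are Lys/Arg (+1) and Asp/Glu (−1); with His treated as neutral, nothing else contributes.
Positive (K, R): K4, R10, K14, R17, K22 → +5.
Negative (D, E): none → −0.
Net charge = (+5) + (−0) = +5.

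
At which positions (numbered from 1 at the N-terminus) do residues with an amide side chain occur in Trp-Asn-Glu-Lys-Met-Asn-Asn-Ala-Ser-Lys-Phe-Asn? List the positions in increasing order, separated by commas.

2, 6, 7, 12

Asparagine (N) and glutamine (Q) have uncharged amide side chains.
Matching residues: Asn2, Asn6, Asn7, Asn12.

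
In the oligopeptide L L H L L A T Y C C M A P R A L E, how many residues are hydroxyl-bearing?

2

Serine (S), threonine (T), and tyrosine (Y) each carry a hydroxyl group on the side chain.
Matching residues: T7, Y8.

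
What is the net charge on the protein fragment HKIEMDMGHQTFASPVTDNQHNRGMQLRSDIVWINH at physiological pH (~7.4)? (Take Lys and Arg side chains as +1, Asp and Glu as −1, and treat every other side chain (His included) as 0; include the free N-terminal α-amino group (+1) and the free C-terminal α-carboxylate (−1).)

-1

Positive (K, R): K2, R23, R28 → +3.
Negative (D, E): E4, D6, D18, D30 → −4.
The N-terminus (+1) and C-terminus (−1) cancel.
Net charge = (+3) + (−4) = −1.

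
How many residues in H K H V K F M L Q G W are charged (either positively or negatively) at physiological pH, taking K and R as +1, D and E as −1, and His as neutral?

Charged side chains at pH ~7.4: K, R (positive); D, E (negative).
Matching residues: K2, K5.

2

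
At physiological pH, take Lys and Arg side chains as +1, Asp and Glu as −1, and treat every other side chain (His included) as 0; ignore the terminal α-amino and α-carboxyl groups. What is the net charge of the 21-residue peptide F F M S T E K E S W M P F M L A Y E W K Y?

-1

Positive (K, R): K7, K20 → +2.
Negative (D, E): E6, E8, E18 → −3.
Net charge = (+2) + (−3) = −1.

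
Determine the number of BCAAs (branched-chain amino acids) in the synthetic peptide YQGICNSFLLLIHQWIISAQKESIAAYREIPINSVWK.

11

Valine (V), leucine (L), and isoleucine (I) are the branched-chain amino acids.
Matching residues: I4, L9, L10, L11, I12, I16, I17, I24, I30, I32, V35.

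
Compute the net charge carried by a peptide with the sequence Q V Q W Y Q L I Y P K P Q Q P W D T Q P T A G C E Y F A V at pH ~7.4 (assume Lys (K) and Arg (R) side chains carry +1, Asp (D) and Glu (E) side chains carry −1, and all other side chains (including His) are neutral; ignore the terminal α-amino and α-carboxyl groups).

Positive (K, R): K11 → +1.
Negative (D, E): D17, E25 → −2.
Net charge = (+1) + (−2) = −1.

-1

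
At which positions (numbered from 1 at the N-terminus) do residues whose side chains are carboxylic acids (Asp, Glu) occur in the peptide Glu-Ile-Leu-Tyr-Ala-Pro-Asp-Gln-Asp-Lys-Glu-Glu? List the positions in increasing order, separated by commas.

1, 7, 9, 11, 12

Matching residues: Glu1, Asp7, Asp9, Glu11, Glu12.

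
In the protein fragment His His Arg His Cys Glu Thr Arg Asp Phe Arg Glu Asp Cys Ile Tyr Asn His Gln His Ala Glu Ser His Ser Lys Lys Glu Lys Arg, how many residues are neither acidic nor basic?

11

Acidic: D, E. Basic: K, R, H. All other residues are neither.
Matching residues: Cys5, Thr7, Phe10, Cys14, Ile15, Tyr16, Asn17, Gln19, Ala21, Ser23, Ser25.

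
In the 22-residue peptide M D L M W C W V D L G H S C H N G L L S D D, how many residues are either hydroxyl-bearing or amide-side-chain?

Hydroxyl-bearing: S, T, Y. Amide-side-chain: N, Q.
Hydroxyl-bearing residues here: S13, S20 (2).
Amide-side-chain residues here: N16 (1).
The two groups share no amino acid, so total = 2 + 1 = 3.

3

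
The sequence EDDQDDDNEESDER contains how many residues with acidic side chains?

10

Aspartate (D) and glutamate (E) have carboxylic-acid side chains and are the acidic amino acids.
Matching residues: E1, D2, D3, D5, D6, D7, E9, E10, D12, E13.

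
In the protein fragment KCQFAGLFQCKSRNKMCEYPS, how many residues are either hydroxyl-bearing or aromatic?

Hydroxyl-bearing: S, T, Y. Aromatic: F, W, Y.
Hydroxyl-bearing residues here: S12, Y19, S21 (3).
Aromatic residues here: F4, F8, Y19 (3).
Y is in both groups, so the 1 Y residue must not be double-counted.
Total = 3 + 3 − 1 = 5.

5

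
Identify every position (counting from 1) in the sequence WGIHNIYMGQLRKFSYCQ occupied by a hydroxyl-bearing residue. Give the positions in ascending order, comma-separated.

7, 15, 16

The –OH-bearing residues are Ser, Thr (aliphatic alcohols), and Tyr (phenol).
Matching residues: Y7, S15, Y16.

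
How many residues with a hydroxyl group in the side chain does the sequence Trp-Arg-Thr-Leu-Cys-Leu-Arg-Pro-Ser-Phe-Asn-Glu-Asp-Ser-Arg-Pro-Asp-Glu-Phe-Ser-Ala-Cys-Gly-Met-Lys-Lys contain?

Serine (S), threonine (T), and tyrosine (Y) each carry a hydroxyl group on the side chain.
Matching residues: Thr3, Ser9, Ser14, Ser20.

4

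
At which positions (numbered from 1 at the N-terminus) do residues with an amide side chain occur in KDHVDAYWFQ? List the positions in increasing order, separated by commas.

10

Only N (asparagine) and Q (glutamine) carry a side-chain carboxamide.
Matching residues: Q10.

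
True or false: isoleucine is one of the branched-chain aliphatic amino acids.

V, L, and I make up the branched-chain aliphatic group.
Isoleucine is in this group.

True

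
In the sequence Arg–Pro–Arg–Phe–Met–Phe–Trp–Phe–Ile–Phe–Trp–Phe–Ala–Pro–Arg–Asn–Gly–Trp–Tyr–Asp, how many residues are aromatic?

The aromatic amino acids are Phe (F, benzyl), Trp (W, indole), and Tyr (Y, phenol).
Matching residues: Phe4, Phe6, Trp7, Phe8, Phe10, Trp11, Phe12, Trp18, Tyr19.

9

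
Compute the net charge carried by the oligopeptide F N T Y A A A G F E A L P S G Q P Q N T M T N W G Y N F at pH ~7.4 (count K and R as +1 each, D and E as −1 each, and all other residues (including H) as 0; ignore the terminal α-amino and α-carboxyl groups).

-1

Positive (K, R): none → +0.
Negative (D, E): E10 → −1.
Net charge = (+0) + (−1) = −1.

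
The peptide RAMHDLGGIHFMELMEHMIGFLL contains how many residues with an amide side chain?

0

The amide-side-chain residues are Asn (N) and Gln (Q).
None of the 23 residues belong to this group.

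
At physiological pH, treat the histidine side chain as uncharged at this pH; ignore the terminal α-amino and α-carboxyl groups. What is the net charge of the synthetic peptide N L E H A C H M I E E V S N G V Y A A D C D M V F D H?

-6

At pH ~7.4 the Lys and Arg side chains are protonated (+1), the Asp and Glu side chains are deprotonated (−1), and with His taken as neutral all other side chains carry no charge.
Positive (K, R): none → +0.
Negative (D, E): E3, E10, E11, D20, D22, D26 → −6.
Net charge = (+0) + (−6) = −6.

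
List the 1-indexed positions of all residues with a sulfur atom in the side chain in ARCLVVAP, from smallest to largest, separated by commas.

The sulfur-bearing residues are cysteine (–SH) and methionine (–S–CH₃).
Matching residues: C3.

3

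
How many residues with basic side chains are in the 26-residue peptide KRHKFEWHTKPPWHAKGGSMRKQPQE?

10

Lysine (K), arginine (R), and histidine (H) have basic, nitrogen-containing side chains.
Matching residues: K1, R2, H3, K4, H8, K10, H14, K16, R21, K22.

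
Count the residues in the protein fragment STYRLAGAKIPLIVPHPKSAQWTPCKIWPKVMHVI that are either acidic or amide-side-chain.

Acidic: D, E. Amide-side-chain: N, Q.
Acidic residues here: none (0).
Amide-side-chain residues here: Q21 (1).
The two groups share no amino acid, so total = 0 + 1 = 1.

1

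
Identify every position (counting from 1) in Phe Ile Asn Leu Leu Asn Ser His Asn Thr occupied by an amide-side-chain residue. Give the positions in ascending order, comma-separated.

3, 6, 9

Matching residues: Asn3, Asn6, Asn9.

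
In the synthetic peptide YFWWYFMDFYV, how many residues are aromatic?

Phenylalanine (F), tryptophan (W), and tyrosine (Y) have aromatic ring side chains.
Matching residues: Y1, F2, W3, W4, Y5, F6, F9, Y10.

8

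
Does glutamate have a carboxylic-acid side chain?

The acidic residues are Asp (D) and Glu (E), whose side chains end in a carboxylate group.
Glutamate is in this group.

Yes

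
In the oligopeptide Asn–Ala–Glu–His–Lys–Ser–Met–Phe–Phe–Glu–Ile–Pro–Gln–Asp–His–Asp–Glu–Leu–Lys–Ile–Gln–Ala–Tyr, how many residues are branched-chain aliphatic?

3

The BCAAs are Val, Leu, and Ile — aliphatic side chains with a branch point.
Matching residues: Ile11, Leu18, Ile20.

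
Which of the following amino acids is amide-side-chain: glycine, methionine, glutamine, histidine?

glutamine

Only N (asparagine) and Q (glutamine) carry a side-chain carboxamide.
Of the listed options, only glutamine belongs to this group.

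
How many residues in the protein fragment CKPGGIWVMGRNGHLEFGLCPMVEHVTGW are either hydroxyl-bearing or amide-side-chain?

2

Hydroxyl-bearing: S, T, Y. Amide-side-chain: N, Q.
Hydroxyl-bearing residues here: T27 (1).
Amide-side-chain residues here: N12 (1).
The two groups share no amino acid, so total = 1 + 1 = 2.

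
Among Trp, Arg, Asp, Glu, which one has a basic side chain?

Arg

K, R, and H are the three residues with basic side chains (ε-amine, guanidinium, and imidazole respectively).
Of the listed options, only Arg belongs to this group.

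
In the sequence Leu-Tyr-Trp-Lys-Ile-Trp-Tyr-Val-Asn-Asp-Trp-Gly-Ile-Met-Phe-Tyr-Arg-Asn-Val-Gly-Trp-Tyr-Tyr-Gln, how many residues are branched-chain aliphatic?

Valine (V), leucine (L), and isoleucine (I) are the branched-chain amino acids.
Matching residues: Leu1, Ile5, Val8, Ile13, Val19.

5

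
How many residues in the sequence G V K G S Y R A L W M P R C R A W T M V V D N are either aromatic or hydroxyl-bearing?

5

Aromatic: F, W, Y. Hydroxyl-bearing: S, T, Y.
Aromatic residues here: Y6, W10, W17 (3).
Hydroxyl-bearing residues here: S5, Y6, T18 (3).
Y is in both groups, so the 1 Y residue must not be double-counted.
Total = 3 + 3 − 1 = 5.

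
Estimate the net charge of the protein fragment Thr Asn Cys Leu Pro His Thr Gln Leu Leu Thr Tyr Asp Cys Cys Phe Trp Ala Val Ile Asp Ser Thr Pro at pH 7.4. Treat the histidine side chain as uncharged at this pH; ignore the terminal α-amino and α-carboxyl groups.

-2

At pH ~7.4 the Lys and Arg side chains are protonated (+1), the Asp and Glu side chains are deprotonated (−1), and with His taken as neutral all other side chains carry no charge.
Positive (K, R): none → +0.
Negative (D, E): Asp13, Asp21 → −2.
Net charge = (+0) + (−2) = −2.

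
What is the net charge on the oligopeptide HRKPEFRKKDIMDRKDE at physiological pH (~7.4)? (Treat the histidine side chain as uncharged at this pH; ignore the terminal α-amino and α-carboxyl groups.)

+2

At pH ~7.4 the Lys and Arg side chains are protonated (+1), the Asp and Glu side chains are deprotonated (−1), and with His taken as neutral all other side chains carry no charge.
Positive (K, R): R2, K3, R7, K8, K9, R14, K15 → +7.
Negative (D, E): E5, D10, D13, D16, E17 → −5.
Net charge = (+7) + (−5) = +2.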